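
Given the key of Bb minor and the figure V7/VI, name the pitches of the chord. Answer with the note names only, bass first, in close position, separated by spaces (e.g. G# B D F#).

The slash means an applied dominant: we want the dominant of VI. In Bb minor, VI is Gb major, and its dominant is built on Db.
Building a dominant seventh chord on Db gives Db-F-Ab-Cb.

Db F Ab Cb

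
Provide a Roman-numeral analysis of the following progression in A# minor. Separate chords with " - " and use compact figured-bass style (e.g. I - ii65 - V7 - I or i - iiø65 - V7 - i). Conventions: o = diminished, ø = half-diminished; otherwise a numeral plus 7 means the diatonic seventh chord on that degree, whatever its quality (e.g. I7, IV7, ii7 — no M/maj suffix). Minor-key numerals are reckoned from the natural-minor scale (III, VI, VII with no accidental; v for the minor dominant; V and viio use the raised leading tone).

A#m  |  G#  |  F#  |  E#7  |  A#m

A#m: root A# is the tonic; minor triad there is i.
G#: major triad on G# = scale degree 7 → VII.
F#: root F# is the submediant; major triad there is VI.
E#7: root E# is the dominant; dominant seventh chord there is V7.
A#m has root A#, degree 1 in A# minor, so i.

i - VII - VI - V7 - i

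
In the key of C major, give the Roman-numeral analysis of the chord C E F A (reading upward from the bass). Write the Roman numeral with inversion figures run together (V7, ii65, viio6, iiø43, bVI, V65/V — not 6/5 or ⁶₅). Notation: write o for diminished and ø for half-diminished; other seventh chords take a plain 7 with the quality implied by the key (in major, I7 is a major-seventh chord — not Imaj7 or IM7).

Stacked in thirds the chord is F-A-C-E: a major seventh chord on F.
In C major, F is the subdominant; the diatonic major seventh chord there is IV7.
With C in the bass the chord is in second inversion, so the figured bass is 43.

IV43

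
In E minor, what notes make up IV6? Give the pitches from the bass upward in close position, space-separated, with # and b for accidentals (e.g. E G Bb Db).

Scale degree 4 in E minor is A; here the chord built on it is altered to a major triad. IV6 is the major subdominant, borrowed from the parallel major.
So the chord is A-C#-E, a major triad.
With the 6 figure the chord is in first inversion; from the bass C# upward in close position it reads C#-E-A.

C# E A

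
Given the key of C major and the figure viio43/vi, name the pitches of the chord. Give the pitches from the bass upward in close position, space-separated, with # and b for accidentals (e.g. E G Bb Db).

D F G# B

The slash marks an applied leading-tone chord: viio of vi. In C major, vi is A, so the leading tone to it is G#, a half step below.
Building a fully diminished seventh chord on G# gives G#-B-D-F.
The figured bass 43 indicates second inversion, placing the fifth (D) in the bass: D-F-G#-B.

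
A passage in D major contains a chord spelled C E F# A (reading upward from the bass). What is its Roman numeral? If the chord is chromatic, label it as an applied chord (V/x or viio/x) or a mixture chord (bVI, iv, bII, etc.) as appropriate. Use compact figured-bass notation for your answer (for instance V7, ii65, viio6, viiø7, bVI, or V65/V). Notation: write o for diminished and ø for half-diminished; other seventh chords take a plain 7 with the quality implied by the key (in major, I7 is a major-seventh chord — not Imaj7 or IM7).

viiø43/IV

Stacked in thirds the chord is F#-A-C-E: a half-diminished seventh chord on F#.
F# sits a half step below G (IV in D major); a diminished chord there is the applied leading-tone chord of IV.
With C in the bass the chord is in second inversion, so the figured bass is 43.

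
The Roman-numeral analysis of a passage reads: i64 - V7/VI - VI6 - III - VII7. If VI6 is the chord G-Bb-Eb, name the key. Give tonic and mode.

The anchor chord is a major triad on Eb, labeled VI6.
If Eb is scale degree 6 and the mode makes that degree carry a major triad, the tonic is G and the mode is minor.

G minor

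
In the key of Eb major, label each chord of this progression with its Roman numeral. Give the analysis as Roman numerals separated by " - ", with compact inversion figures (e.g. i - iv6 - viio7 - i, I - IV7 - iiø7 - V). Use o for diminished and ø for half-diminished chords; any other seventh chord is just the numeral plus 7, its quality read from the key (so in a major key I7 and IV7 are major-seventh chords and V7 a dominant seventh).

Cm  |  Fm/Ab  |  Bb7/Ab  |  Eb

vi - ii6 - V42 - I

Cm has root C, degree 6 in Eb major, so vi.
Fm/Ab has root F, degree 2 in Eb major, so ii6.
Bb7/Ab: dominant seventh chord on Bb = scale degree 5 → V42.
Eb: root Eb is the tonic; major triad there is I.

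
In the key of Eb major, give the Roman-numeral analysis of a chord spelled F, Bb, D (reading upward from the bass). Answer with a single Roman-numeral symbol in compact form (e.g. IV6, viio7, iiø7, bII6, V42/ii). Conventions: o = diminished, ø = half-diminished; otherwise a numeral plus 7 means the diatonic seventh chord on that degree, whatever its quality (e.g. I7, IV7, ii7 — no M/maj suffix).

Stacked in thirds the chord is Bb-D-F: a major triad on Bb.
Bb is scale degree 5 in Eb major, and a major triad on that degree is written V.
With F in the bass the chord is in second inversion, so the figured bass is 64.

V64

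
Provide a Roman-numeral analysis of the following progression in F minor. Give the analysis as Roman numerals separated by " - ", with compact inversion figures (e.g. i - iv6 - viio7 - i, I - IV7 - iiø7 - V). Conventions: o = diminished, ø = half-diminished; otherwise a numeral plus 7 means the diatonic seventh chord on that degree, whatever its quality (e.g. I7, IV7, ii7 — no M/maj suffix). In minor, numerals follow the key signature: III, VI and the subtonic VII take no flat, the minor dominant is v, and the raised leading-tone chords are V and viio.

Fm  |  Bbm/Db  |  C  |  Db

i - iv6 - V - VI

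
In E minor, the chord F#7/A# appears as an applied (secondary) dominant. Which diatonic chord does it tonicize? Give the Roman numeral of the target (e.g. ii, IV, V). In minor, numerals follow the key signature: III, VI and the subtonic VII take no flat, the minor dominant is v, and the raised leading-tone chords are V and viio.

The chord is a dominant seventh chord on F#.
A dominant resolves down a perfect fifth: F# → B. In E minor, B is scale degree 5, i.e. V.

V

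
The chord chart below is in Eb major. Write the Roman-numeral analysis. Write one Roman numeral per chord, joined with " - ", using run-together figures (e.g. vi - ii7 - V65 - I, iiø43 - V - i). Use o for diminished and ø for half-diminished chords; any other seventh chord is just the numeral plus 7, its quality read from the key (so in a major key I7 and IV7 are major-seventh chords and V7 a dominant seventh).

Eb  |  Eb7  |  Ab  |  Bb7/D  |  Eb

I - V7/IV - IV - V65 - I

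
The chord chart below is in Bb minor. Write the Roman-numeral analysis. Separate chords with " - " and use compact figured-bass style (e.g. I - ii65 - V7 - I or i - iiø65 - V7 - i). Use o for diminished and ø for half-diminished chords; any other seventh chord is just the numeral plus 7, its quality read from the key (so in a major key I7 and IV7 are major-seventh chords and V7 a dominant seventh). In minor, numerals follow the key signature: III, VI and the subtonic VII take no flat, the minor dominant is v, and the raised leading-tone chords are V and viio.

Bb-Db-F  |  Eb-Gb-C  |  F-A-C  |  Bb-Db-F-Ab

i - iio6 - V - i7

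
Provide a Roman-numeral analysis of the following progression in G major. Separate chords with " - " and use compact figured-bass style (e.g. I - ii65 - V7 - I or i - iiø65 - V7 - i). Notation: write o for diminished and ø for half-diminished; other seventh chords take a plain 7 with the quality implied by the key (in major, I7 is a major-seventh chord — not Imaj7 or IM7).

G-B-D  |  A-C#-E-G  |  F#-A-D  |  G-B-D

I - V7/V - V6 - I

G-B-D: root G is the tonic; major triad there is I.
A-C#-E-G is the secondary dominant of V (dominant seventh chord on A): V7/V.
F#-A-D: root D is the dominant; major triad there is V6.
G-B-D: root G is the tonic; major triad there is I.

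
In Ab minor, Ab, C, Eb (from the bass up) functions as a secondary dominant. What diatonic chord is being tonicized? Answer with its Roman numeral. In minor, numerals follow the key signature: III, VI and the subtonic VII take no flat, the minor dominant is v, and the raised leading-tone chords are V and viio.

iv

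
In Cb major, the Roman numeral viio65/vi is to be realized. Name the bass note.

Bb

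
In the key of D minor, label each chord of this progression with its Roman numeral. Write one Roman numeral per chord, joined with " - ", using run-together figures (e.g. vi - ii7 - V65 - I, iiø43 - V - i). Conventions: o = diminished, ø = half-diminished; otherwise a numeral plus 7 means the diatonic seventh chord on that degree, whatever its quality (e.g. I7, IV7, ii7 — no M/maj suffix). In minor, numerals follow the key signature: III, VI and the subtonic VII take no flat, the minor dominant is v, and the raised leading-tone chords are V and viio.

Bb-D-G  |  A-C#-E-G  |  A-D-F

Bb-D-G: root G is the subdominant; minor triad there is iv6.
A-C#-E-G: root A is the dominant; dominant seventh chord there is V7.
A-D-F has root D, degree 1 in D minor, so i64.

iv6 - V7 - i64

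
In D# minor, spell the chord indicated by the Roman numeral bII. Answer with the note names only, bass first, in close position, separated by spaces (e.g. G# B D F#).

E G# B

Scale degree 2 in D# minor is E#; lowering it a half step gives E. bII is the Neapolitan chord — a major triad on the lowered second degree.
So the chord is E-G#-B.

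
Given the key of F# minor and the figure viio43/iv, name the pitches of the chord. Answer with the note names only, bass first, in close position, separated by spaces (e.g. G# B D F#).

The slash marks an applied leading-tone chord: viio of iv. In F# minor, iv is B, so the leading tone to it is A#, a half step below.
Building a fully diminished seventh chord on A# gives A#-C#-E-G.
The figured bass 43 indicates second inversion, placing the fifth (E) in the bass: E-G-A#-C#.

E G A# C#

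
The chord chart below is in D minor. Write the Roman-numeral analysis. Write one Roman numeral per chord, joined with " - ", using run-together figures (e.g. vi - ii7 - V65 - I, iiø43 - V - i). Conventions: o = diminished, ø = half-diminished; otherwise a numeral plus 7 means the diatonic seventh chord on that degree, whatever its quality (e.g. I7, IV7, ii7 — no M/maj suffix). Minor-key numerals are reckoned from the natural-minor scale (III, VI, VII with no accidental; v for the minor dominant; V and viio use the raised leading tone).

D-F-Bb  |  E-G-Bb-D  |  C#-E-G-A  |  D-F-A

D-F-Bb has root Bb, degree 6 in D minor, so VI6.
E-G-Bb-D: half-diminished seventh chord on E = scale degree 2 → iiø7.
C#-E-G-A: root A is the dominant; dominant seventh chord there is V65.
D-F-A has root D, degree 1 in D minor, so i.

VI6 - iiø7 - V65 - i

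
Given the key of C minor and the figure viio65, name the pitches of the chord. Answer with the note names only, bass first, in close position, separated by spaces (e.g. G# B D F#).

In C minor, the leading-tone chord is built on the raised seventh degree, B.
That chord is spelled B-D-F-Ab.
With the 65 figure the chord is in first inversion; from the bass D upward in close position it reads D-F-Ab-B.

D F Ab B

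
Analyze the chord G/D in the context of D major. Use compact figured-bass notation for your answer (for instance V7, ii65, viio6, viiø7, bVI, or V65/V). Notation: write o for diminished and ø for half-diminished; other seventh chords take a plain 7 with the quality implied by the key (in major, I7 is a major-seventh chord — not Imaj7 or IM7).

The pitches G-B-D form a major triad rooted on G.
In D major, G is the subdominant; the diatonic major triad there is IV.
With D in the bass the chord is in second inversion, so the figured bass is 64.

IV64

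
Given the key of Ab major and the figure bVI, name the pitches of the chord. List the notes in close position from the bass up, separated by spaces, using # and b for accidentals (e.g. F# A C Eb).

Fb Ab Cb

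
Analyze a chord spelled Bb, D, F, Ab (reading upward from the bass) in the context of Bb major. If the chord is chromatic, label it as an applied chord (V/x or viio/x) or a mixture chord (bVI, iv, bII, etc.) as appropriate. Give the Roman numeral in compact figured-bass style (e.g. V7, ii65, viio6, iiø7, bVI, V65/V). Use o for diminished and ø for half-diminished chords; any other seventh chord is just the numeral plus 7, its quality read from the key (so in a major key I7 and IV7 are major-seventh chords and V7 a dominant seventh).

Stacked in thirds the chord is Bb-D-F-Ab: a dominant seventh chord on Bb.
Bb is not a diatonic chord root with this quality in Bb major, but it lies a perfect fifth above Eb (IV), so the chord functions as an applied dominant of IV.

V7/IV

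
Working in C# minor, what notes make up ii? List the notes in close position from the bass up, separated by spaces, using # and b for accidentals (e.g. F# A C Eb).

D# F# A#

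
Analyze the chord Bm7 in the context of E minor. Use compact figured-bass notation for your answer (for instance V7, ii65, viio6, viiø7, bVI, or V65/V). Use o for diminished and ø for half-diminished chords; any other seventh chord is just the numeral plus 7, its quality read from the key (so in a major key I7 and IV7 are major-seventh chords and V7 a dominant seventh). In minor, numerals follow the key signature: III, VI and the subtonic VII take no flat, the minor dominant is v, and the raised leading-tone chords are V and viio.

The pitches B-D-F#-A form a minor seventh chord rooted on B.
B is scale degree 5 in E minor, and a minor seventh chord on that degree is written v7.

v7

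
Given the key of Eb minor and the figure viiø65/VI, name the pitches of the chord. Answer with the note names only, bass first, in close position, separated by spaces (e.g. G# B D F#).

Db Fb Ab Bb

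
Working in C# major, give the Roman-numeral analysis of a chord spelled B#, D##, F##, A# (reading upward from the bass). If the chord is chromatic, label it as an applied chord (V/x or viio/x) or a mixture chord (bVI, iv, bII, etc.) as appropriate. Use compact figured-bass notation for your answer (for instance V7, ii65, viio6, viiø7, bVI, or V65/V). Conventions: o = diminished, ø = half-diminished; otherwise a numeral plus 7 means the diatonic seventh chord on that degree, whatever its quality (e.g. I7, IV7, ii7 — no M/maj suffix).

The pitches B#-D##-F##-A# form a dominant seventh chord rooted on B#.
B# is not a diatonic chord root with this quality in C# major, but it lies a perfect fifth above E# (iii), so the chord functions as an applied dominant of iii.

V7/iii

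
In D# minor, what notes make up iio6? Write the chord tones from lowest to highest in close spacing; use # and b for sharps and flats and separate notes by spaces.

G# B E#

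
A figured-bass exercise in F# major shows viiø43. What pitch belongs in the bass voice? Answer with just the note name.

viiø in F# major has root E#; the chord is E#-G#-B-D#.
The figure 43 means second inversion — the fifth is in the bass.

B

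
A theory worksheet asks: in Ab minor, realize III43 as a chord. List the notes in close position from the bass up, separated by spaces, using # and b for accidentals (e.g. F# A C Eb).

Gb Bb Cb Eb

The numeral's case and figure indicate a major seventh chord. In Ab minor its root, the mediant, is Cb.
Stacking thirds from Cb gives Cb-Eb-Gb-Bb.
The figured bass 43 indicates second inversion, placing the fifth (Gb) in the bass: Gb-Bb-Cb-Eb.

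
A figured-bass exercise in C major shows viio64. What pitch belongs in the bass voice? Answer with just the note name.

viio in C major has root B; the chord is B-D-F.
The figure 64 means second inversion — the fifth is in the bass.

F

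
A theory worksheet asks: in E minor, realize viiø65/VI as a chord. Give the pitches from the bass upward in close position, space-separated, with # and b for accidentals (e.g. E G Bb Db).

D F A B

viiø65/VI is a secondary leading-tone chord. The target VI is C in E minor; the applied chord is rooted a semitone below, on B.
Building a half-diminished seventh chord on B gives B-D-F-A.
With the 65 figure the chord is in first inversion; from the bass D upward in close position it reads D-F-A-B.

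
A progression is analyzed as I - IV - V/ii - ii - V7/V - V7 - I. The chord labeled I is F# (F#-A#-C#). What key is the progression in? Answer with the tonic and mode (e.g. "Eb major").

I is given as F#-A#-C# — a major triad with root F#.
If F# is scale degree 1 and the mode makes that degree carry a major triad, the tonic is F# and the mode is major.

F# major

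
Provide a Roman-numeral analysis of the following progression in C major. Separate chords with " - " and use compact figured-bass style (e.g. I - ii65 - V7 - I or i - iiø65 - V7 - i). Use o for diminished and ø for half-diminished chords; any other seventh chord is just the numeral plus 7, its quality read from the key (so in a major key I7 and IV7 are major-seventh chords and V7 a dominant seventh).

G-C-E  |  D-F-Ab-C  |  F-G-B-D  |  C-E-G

G-C-E has root C, degree 1 in C major, so I64.
D-F-Ab-C is non-diatonic — iiø7, a mixture chord from C minor.
F-G-B-D: dominant seventh chord on G = scale degree 5 → V42.
C-E-G: root C is the tonic; major triad there is I.

I64 - iiø7 - V42 - I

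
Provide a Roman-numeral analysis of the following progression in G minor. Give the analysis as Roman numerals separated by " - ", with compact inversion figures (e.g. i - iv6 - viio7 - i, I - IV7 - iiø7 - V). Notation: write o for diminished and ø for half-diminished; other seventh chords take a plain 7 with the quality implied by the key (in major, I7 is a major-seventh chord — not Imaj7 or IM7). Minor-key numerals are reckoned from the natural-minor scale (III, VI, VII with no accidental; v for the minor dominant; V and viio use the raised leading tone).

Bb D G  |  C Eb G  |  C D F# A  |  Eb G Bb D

Bb-D-G: root G is the tonic; minor triad there is i6.
C-Eb-G: root C is the subdominant; minor triad there is iv.
C-D-F#-A: dominant seventh chord on D = scale degree 5 → V42.
Eb-G-Bb-D has root Eb, degree 6 in G minor, so VI7.

i6 - iv - V42 - VI7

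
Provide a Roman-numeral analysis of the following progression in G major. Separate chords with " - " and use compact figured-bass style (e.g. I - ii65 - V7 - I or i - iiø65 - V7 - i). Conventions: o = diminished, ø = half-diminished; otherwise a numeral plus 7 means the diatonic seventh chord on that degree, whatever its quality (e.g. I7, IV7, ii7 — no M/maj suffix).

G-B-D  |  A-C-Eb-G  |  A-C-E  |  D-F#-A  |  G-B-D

I - iiø7 - ii - V - I

G-B-D: major triad on G = scale degree 1 → I.
A-C-Eb-G is non-diatonic — iiø7, a mixture chord from G minor.
A-C-E: minor triad on A = scale degree 2 → ii.
D-F#-A has root D, degree 5 in G major, so V.
G-B-D: major triad on G = scale degree 1 → I.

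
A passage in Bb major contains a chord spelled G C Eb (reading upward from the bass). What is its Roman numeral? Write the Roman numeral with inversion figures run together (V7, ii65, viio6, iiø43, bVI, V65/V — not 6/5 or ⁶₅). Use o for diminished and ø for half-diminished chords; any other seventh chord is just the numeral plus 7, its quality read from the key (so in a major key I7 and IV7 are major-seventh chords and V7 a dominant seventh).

ii64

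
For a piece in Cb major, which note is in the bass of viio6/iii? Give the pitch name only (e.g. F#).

F

The applied chord viio6/iii is rooted on D: D-F-Ab.
The figure 6 means first inversion — the third is in the bass.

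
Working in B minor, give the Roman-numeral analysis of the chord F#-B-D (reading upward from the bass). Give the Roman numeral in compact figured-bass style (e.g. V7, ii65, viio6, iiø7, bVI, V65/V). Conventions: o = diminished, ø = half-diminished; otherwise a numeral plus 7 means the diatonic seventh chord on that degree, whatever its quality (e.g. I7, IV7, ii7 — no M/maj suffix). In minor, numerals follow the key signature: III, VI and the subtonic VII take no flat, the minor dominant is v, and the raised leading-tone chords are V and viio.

The pitches B-D-F# form a minor triad rooted on B.
B is scale degree 1 in B minor, and a minor triad on that degree is written i.
With F# in the bass the chord is in second inversion, so the figured bass is 64.

i64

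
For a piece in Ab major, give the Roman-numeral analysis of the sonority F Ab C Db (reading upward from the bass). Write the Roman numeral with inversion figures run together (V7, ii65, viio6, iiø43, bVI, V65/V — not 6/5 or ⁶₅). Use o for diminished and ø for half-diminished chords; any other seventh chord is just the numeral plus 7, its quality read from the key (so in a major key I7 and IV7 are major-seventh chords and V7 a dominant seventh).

IV65

Stacked in thirds the chord is Db-F-Ab-C: a major seventh chord on Db.
Db is scale degree 4 in Ab major, and a major seventh chord on that degree is written IV7.
With F in the bass the chord is in first inversion, so the figured bass is 65.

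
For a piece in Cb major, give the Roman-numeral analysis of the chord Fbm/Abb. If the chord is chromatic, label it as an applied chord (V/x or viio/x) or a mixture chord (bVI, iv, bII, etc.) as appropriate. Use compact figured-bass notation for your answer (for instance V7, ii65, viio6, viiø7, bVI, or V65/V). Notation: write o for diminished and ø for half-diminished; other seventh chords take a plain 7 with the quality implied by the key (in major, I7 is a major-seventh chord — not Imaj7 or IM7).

iv6

Stacked in thirds the chord is Fb-Abb-Cb: a minor triad on Fb.
Fb is the fourth degree of Cb major. This is the minor subdominant, borrowed from the parallel minor.
With Abb in the bass the chord is in first inversion, so the figured bass is 6.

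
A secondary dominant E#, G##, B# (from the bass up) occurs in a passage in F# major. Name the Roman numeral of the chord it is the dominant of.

iii

The chord is a major triad on E#.
A dominant resolves down a perfect fifth: E# → A#. In F# major, A# is scale degree 3, i.e. iii.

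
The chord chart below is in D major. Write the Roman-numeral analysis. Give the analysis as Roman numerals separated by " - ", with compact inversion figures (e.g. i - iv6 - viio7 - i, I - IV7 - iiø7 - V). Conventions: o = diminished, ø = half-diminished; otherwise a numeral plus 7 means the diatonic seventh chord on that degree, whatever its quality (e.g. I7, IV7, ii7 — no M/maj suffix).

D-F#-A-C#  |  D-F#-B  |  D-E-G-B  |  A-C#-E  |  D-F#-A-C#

I7 - vi6 - ii42 - V - I7

D-F#-A-C#: major seventh chord on D = scale degree 1 → I7.
D-F#-B: minor triad on B = scale degree 6 → vi6.
D-E-G-B: root E is the supertonic; minor seventh chord there is ii42.
A-C#-E has root A, degree 5 in D major, so V.
D-F#-A-C#: root D is the tonic; major seventh chord there is I7.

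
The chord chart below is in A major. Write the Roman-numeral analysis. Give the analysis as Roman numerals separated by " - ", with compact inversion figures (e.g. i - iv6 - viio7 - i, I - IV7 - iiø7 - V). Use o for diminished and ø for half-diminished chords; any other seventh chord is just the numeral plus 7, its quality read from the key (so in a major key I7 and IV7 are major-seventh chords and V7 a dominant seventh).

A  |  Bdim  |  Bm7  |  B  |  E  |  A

A: major triad on A = scale degree 1 → I.
Bdim: B with this quality isn't in the key; it's iio, borrowed from the parallel minor.
Bm7: minor seventh chord on B = scale degree 2 → ii7.
B: a major triad on B, the applied dominant of V → V/V.
E: major triad on E = scale degree 5 → V.
A has root A, degree 1 in A major, so I.

I - iio - ii7 - V/V - V - I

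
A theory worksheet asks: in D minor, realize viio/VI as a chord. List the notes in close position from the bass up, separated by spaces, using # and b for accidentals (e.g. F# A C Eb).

A C Eb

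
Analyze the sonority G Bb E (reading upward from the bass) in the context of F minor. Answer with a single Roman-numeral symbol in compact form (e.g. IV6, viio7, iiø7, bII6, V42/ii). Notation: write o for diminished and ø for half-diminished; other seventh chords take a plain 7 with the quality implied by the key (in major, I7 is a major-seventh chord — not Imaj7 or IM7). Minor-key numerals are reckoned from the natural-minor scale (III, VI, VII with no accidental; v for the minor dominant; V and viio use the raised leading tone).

viio6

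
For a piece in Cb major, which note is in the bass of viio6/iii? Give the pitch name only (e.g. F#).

F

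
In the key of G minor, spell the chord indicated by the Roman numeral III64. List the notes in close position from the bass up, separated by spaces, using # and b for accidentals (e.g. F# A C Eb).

The numeral's case and figure indicate a major triad. In G minor its root, the third degree, is Bb.
That chord is spelled Bb-D-F.
The figured bass 64 indicates second inversion, placing the fifth (F) in the bass: F-Bb-D.

F Bb D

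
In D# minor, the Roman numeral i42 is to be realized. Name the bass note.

i in D# minor has root D#; the chord is D#-F#-A#-C#.
The figure 42 means third inversion — the seventh is in the bass.

C#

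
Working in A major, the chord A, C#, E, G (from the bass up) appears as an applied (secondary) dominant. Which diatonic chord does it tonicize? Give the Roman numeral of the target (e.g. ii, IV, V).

IV

The chord is a dominant seventh chord on A.
A dominant resolves down a perfect fifth: A → D. In A major, D is scale degree 4, i.e. IV.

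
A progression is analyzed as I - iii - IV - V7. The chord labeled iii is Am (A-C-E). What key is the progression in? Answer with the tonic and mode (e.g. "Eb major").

F major

The chord Am is a minor triad rooted on A; its label is iii.
iii on A implies A is the mediant; that puts the tonic at F, and the lowercase numeral fits major mode.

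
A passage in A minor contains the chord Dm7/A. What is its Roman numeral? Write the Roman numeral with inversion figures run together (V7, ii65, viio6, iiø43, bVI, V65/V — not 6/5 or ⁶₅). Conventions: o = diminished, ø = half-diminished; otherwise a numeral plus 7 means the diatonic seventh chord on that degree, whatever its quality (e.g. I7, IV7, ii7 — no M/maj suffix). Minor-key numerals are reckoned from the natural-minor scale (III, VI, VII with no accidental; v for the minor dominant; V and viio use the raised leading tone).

The pitches D-F-A-C form a minor seventh chord rooted on D.
In A minor, D is the subdominant; the diatonic minor seventh chord there is iv7.
With A in the bass the chord is in second inversion, so the figured bass is 43.

iv43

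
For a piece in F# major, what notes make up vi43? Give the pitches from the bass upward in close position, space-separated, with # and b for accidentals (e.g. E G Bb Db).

A# C# D# F#

In F# major, the submediant is D#, and the diatonic chord built there is a minor seventh chord.
That chord is spelled D#-F#-A#-C#.
The figured bass 43 indicates second inversion, placing the fifth (A#) in the bass: A#-C#-D#-F#.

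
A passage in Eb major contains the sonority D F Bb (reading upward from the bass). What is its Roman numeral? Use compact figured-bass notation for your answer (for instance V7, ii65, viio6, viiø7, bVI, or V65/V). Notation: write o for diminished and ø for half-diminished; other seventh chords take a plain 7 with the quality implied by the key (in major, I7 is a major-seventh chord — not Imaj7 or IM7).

V6

The pitches Bb-D-F form a major triad rooted on Bb.
Bb is scale degree 5 in Eb major, and a major triad on that degree is written V.
With D in the bass the chord is in first inversion, so the figured bass is 6.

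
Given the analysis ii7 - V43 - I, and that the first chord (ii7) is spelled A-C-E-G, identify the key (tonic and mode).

ii7 is given as A-C-E-G — a minor seventh chord with root A.
ii7 on A implies A is the supertonic; that puts the tonic at G, and the lowercase numeral fits major mode.

G major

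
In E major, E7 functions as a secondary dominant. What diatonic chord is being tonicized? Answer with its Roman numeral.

The chord is a dominant seventh chord on E.
A dominant resolves down a perfect fifth: E → A. In E major, A is scale degree 4, i.e. IV.

IV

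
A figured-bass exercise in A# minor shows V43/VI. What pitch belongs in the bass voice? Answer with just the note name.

G#

The applied chord V43/VI is rooted on C#: C#-E#-G#-B.
The figure 43 means second inversion — the fifth is in the bass.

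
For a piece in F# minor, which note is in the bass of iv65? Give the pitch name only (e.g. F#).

iv in F# minor has root B; the chord is B-D-F#-A.
The figure 65 means first inversion — the third is in the bass.

D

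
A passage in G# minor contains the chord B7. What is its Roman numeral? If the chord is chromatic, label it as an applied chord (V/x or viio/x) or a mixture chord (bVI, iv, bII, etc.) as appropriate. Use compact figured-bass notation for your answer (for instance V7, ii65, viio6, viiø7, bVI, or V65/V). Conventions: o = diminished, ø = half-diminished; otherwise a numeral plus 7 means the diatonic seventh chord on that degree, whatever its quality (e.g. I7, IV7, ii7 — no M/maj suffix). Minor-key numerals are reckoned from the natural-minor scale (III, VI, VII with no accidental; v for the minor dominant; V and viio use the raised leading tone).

V7/VI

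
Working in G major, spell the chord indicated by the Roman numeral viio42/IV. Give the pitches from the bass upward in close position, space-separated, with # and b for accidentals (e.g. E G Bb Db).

The slash marks an applied leading-tone chord: viio of IV. In G major, IV is C, so the leading tone to it is B, a half step below.
Building a fully diminished seventh chord on B gives B-D-F-Ab.
With the 42 figure the chord is in third inversion; from the bass Ab upward in close position it reads Ab-B-D-F.

Ab B D F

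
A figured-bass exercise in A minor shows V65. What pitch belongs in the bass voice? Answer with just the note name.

G#

V in A minor has root E; the chord is E-G#-B-D.
The figure 65 means first inversion — the third is in the bass.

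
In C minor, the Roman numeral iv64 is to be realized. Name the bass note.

C

iv in C minor has root F; the chord is F-Ab-C.
The figure 64 means second inversion — the fifth is in the bass.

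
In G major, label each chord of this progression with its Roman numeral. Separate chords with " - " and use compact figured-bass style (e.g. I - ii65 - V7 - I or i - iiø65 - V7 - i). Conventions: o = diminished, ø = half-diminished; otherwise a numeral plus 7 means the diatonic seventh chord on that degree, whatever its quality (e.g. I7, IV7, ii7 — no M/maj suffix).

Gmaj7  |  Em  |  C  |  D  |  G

Gmaj7: major seventh chord on G = scale degree 1 → I7.
Em: minor triad on E = scale degree 6 → vi.
C: root C is the subdominant; major triad there is IV.
D: major triad on D = scale degree 5 → V.
G: root G is the tonic; major triad there is I.

I7 - vi - IV - V - I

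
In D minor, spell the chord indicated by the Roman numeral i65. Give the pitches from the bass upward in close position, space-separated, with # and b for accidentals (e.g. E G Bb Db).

F A C D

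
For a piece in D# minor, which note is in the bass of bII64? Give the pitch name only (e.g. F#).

bII in D# minor has root E; the chord is E-G#-B.
The figure 64 means second inversion — the fifth is in the bass.

B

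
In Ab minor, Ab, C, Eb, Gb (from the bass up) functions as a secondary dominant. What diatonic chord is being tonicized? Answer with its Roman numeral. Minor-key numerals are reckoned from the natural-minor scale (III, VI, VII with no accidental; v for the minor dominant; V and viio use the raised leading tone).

The chord is a dominant seventh chord on Ab.
A dominant resolves down a perfect fifth: Ab → Db. In Ab minor, Db is scale degree 4, i.e. iv.

iv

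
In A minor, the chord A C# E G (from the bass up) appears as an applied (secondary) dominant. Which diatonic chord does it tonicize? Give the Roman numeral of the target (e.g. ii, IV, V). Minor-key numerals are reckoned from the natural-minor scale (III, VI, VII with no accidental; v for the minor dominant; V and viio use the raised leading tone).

iv

The chord is a dominant seventh chord on A.
A dominant resolves down a perfect fifth: A → D. In A minor, D is scale degree 4, i.e. iv.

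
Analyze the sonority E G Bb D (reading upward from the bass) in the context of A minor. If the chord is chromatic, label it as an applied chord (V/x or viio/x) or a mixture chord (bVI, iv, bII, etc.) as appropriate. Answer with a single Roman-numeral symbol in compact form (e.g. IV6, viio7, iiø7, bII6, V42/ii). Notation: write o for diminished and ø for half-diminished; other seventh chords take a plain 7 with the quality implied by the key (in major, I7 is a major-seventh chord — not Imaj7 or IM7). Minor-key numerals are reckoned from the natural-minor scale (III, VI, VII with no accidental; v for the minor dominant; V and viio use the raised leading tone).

Stacked in thirds the chord is E-G-Bb-D: a half-diminished seventh chord on E.
E sits a half step below F (VI in A minor); a diminished chord there is the applied leading-tone chord of VI.

viiø7/VI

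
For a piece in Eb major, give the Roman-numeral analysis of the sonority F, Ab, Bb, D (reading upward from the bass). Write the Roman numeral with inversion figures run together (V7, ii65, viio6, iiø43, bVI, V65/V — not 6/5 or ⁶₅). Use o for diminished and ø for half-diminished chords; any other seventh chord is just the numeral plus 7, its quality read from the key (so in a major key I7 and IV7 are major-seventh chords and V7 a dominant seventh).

Stacked in thirds the chord is Bb-D-F-Ab: a dominant seventh chord on Bb.
In Eb major, Bb is the dominant; the diatonic dominant seventh chord there is V7.
With F in the bass the chord is in second inversion, so the figured bass is 43.

V43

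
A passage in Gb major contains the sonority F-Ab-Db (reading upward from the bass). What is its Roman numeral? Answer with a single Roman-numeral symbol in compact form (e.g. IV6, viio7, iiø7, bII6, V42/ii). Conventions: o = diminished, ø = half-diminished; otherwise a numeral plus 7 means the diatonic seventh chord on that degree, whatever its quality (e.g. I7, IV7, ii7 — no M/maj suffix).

V6

The pitches Db-F-Ab form a major triad rooted on Db.
Db is scale degree 5 in Gb major, and a major triad on that degree is written V.
With F in the bass the chord is in first inversion, so the figured bass is 6.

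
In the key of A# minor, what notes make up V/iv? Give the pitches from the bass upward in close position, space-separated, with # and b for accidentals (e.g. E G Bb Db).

A# C## E#

The slash means an applied dominant: we want the dominant of iv. In A# minor, iv is D# minor, and its dominant is built on A#.
Building a major triad on A# gives A#-C##-E#.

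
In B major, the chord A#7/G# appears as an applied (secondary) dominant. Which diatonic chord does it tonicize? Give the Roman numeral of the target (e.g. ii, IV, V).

iii

The chord is a dominant seventh chord on A#.
A dominant resolves down a perfect fifth: A# → D#. In B major, D# is scale degree 3, i.e. iii.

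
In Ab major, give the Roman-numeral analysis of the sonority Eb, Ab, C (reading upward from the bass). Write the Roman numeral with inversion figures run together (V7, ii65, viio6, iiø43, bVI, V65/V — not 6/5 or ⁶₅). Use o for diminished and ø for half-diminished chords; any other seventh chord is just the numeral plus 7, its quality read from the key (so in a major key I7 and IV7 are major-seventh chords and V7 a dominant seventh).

I64

The pitches Ab-C-Eb form a major triad rooted on Ab.
Ab is scale degree 1 in Ab major, and a major triad on that degree is written I.
With Eb in the bass the chord is in second inversion, so the figured bass is 64.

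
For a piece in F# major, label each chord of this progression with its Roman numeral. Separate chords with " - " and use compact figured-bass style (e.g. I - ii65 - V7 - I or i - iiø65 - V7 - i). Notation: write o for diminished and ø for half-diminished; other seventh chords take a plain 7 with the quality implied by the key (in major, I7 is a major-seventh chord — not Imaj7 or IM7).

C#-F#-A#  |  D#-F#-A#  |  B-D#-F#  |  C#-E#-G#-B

C#-F#-A#: root F# is the tonic; major triad there is I64.
D#-F#-A#: root D# is the submediant; minor triad there is vi.
B-D#-F#: major triad on B = scale degree 4 → IV.
C#-E#-G#-B has root C#, degree 5 in F# major, so V7.

I64 - vi - IV - V7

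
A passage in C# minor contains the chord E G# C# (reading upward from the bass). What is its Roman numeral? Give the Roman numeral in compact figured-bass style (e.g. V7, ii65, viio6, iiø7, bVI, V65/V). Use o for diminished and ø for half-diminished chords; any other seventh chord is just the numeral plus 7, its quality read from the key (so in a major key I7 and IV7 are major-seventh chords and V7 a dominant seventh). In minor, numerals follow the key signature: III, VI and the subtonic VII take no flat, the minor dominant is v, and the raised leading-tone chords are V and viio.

i6

The pitches C#-E-G# form a minor triad rooted on C#.
C# is scale degree 1 in C# minor, and a minor triad on that degree is written i.
With E in the bass the chord is in first inversion, so the figured bass is 6.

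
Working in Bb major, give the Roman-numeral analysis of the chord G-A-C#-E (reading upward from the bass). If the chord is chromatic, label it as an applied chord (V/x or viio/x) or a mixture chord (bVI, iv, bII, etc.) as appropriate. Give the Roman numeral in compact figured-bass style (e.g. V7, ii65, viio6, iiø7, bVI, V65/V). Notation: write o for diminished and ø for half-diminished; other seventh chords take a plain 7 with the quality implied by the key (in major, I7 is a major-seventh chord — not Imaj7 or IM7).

V42/iii

The pitches A-C#-E-G form a dominant seventh chord rooted on A.
A is not a diatonic chord root with this quality in Bb major, but it lies a perfect fifth above D (iii), so the chord functions as an applied dominant of iii.
With G in the bass the chord is in third inversion, so the figured bass is 42.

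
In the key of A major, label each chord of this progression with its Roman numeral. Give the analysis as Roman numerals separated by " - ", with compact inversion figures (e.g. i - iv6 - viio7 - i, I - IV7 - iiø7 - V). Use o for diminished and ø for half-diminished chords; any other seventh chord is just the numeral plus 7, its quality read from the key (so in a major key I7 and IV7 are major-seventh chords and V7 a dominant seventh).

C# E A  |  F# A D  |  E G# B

I6 - IV6 - V

C#-E-A has root A, degree 1 in A major, so I6.
F#-A-D has root D, degree 4 in A major, so IV6.
E-G#-B has root E, degree 5 in A major, so V.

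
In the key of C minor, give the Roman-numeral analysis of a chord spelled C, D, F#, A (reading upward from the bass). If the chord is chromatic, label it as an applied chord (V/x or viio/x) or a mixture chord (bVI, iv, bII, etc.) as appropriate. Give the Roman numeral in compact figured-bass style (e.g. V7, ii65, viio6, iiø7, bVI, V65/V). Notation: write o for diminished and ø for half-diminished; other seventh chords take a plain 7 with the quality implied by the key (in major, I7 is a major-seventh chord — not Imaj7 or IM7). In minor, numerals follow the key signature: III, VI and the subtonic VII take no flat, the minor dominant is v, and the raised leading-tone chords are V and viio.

Stacked in thirds the chord is D-F#-A-C: a dominant seventh chord on D.
D is not a diatonic chord root with this quality in C minor, but it lies a perfect fifth above G (V), so the chord functions as an applied dominant of V.
With C in the bass the chord is in third inversion, so the figured bass is 42.

V42/V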